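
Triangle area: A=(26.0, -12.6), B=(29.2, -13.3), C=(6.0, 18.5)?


Area = |x_A(y_B-y_C) + x_B(y_C-y_A) + x_C(y_A-y_B)|/2
= |(-826.8) + 908.12 + 4.2|/2
= 85.52/2 = 42.76

42.76


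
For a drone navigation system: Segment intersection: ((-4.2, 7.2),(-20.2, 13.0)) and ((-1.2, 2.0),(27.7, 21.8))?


Cross products: d1=209.68, d2=694.1, d3=65.8, d4=-418.62
d1*d2 < 0 and d3*d4 < 0? no

No, they don't intersect


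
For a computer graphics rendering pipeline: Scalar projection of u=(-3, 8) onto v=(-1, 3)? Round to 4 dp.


u.v = 27, |v| = sqrt(10) = 3.1623
Scalar projection = u.v / |v| = 27 / sqrt(10) = 8.5381

8.5381


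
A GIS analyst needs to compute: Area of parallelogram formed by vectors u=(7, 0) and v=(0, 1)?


|u x v| = |7*1 - 0*0|
= |7 - 0| = 7

7


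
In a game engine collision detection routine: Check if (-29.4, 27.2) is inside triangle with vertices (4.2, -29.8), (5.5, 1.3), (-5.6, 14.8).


Cross products: AB x AP = 1119.06, BC x BP = 183.66, CA x CP = -939.96
All same sign? no

No, outside


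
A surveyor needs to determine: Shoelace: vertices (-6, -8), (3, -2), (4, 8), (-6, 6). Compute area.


Shoelace sum: ((-6)*(-2) - 3*(-8)) + (3*8 - 4*(-2)) + (4*6 - (-6)*8) + ((-6)*(-8) - (-6)*6)
= 224
Area = |224|/2 = 112

112


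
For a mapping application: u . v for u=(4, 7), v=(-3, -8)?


u . v = u_x*v_x + u_y*v_y = 4*(-3) + 7*(-8)
= (-12) + (-56) = -68

-68


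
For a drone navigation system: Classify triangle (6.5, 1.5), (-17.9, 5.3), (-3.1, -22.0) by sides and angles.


Side lengths squared: AB^2=609.8, BC^2=964.33, CA^2=644.41
Sorted: [609.8, 644.41, 964.33]
By sides: Scalene, By angles: Acute

Scalene, Acute


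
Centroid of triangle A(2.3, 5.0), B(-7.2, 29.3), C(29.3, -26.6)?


Centroid = ((x_A+x_B+x_C)/3, (y_A+y_B+y_C)/3)
= ((2.3+(-7.2)+29.3)/3, (5+29.3+(-26.6))/3)
= (8.1333, 2.5667)

(8.1333, 2.5667)


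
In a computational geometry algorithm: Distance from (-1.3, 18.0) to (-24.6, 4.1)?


dx=-23.3, dy=-13.9
d^2 = (-23.3)^2 + (-13.9)^2 = 736.1
d = sqrt(736.1) = 27.1312

27.1312


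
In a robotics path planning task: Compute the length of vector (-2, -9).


|u| = sqrt((-2)^2 + (-9)^2) = sqrt(85) = 9.2195

9.2195


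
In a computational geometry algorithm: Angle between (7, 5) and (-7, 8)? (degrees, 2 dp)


u.v = -9, |u| = sqrt(74) = 8.6023, |v| = sqrt(113) = 10.6301
cos(theta) = u.v/(|u||v|) = -9/sqrt(8362) = -0.098421
theta = acos(-0.098421) = 95.65 degrees

95.65 degrees


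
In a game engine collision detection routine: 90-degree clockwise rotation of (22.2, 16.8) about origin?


90° CW: (x,y) -> (y, -x)
(22.2,16.8) -> (16.8, -22.2)

(16.8, -22.2)


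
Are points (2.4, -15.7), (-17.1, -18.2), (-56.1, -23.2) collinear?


Cross product: ((-17.1)-2.4)*((-23.2)-(-15.7)) - ((-18.2)-(-15.7))*((-56.1)-2.4)
= 0

Yes, collinear


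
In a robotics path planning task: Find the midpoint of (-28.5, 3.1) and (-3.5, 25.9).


M = (((-28.5)+(-3.5))/2, (3.1+25.9)/2)
= (-16, 14.5)

(-16, 14.5)


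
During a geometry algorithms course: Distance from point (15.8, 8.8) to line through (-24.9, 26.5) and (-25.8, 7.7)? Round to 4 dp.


|cross product| = 781.09
|line direction| = sqrt(354.25) = 18.8215
Distance = 781.09/sqrt(354.25) = 41.4998

41.4998


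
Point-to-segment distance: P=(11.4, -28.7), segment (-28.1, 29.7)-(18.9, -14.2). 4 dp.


Project P onto AB: t = 1 (clamped to [0,1])
Closest point on segment: (18.9, -14.2)
Distance: 16.3248

16.3248


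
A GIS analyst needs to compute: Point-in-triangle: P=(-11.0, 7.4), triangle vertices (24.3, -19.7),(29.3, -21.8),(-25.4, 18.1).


Cross products: AB x AP = 61.37, BC x BP = 10.73, CA x CP = 12.53
All same sign? yes

Yes, inside


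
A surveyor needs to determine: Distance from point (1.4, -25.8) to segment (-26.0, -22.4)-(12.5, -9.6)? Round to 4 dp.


Project P onto AB: t = 0.6144 (clamped to [0,1])
Closest point on segment: (-2.3451, -14.5355)
Distance: 11.8707

11.8707


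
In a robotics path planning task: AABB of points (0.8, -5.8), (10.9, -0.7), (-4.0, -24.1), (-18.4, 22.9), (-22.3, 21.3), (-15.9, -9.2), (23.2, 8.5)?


x range: [-22.3, 23.2]
y range: [-24.1, 22.9]
Bounding box: (-22.3,-24.1) to (23.2,22.9)

(-22.3,-24.1) to (23.2,22.9)


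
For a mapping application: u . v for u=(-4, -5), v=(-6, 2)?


u . v = u_x*v_x + u_y*v_y = (-4)*(-6) + (-5)*2
= 24 + (-10) = 14

14


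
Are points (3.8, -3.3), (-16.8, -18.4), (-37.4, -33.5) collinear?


Cross product: ((-16.8)-3.8)*((-33.5)-(-3.3)) - ((-18.4)-(-3.3))*((-37.4)-3.8)
= 0

Yes, collinear


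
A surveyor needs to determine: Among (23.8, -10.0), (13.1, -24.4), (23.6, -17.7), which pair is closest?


d(P0,P1) = 17.9402, d(P0,P2) = 7.7026, d(P1,P2) = 12.4555
Closest: P0 and P2

Closest pair: (23.8, -10.0) and (23.6, -17.7), distance = 7.7026


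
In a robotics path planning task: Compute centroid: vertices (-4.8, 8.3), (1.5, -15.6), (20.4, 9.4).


Centroid = ((x_A+x_B+x_C)/3, (y_A+y_B+y_C)/3)
= (((-4.8)+1.5+20.4)/3, (8.3+(-15.6)+9.4)/3)
= (5.7, 0.7)

(5.7, 0.7)


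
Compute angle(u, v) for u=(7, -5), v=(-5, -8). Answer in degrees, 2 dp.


u.v = 5, |u| = sqrt(74) = 8.6023, |v| = sqrt(89) = 9.434
cos(theta) = u.v/(|u||v|) = 5/sqrt(6586) = 0.061611
theta = acos(0.061611) = 86.47 degrees

86.47 degrees


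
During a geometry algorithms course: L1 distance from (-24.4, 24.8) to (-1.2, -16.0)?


|(-24.4)-(-1.2)| + |24.8-(-16)| = 23.2 + 40.8 = 64

64


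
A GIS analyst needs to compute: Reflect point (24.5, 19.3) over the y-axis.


Reflection over y-axis: (x,y) -> (-x,y)
(24.5, 19.3) -> (-24.5, 19.3)

(-24.5, 19.3)


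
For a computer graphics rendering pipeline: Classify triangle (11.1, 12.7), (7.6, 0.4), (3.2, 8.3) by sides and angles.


Side lengths squared: AB^2=163.54, BC^2=81.77, CA^2=81.77
Sorted: [81.77, 81.77, 163.54]
By sides: Isosceles, By angles: Right

Isosceles, Right


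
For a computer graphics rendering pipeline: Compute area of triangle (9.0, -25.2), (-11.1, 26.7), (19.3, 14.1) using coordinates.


Area = |x_A(y_B-y_C) + x_B(y_C-y_A) + x_C(y_A-y_B)|/2
= |113.4 + (-436.23) + (-1001.67)|/2
= 1324.5/2 = 662.25

662.25


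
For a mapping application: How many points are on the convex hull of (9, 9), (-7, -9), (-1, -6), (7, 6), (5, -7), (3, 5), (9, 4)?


Convex hull vertices (CCW): (-7, -9), (5, -7), (9, 4), (9, 9), (3, 5)
Count = 5

5


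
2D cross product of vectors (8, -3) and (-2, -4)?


u x v = u_x*v_y - u_y*v_x = 8*(-4) - (-3)*(-2)
= (-32) - 6 = -38

-38


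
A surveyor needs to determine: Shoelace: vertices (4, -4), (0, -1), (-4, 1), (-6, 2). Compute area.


Shoelace sum: (4*(-1) - 0*(-4)) + (0*1 - (-4)*(-1)) + ((-4)*2 - (-6)*1) + ((-6)*(-4) - 4*2)
= 6
Area = |6|/2 = 3

3


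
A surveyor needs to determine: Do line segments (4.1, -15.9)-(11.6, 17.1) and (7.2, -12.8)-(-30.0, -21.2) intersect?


Cross products: d1=89.28, d2=-1075.32, d3=-79.05, d4=1085.55
d1*d2 < 0 and d3*d4 < 0? yes

Yes, they intersect


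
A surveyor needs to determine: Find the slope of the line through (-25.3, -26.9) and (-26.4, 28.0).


slope = (y2-y1)/(x2-x1) = (28-(-26.9))/((-26.4)-(-25.3)) = 54.9/(-1.1) = -49.9091

-49.9091


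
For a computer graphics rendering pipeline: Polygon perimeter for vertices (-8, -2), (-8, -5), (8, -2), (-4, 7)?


Sides: (-8, -2)->(-8, -5): sqrt(9) = 3, (-8, -5)->(8, -2): sqrt(265) = 16.278821, (8, -2)->(-4, 7): sqrt(225) = 15, (-4, 7)->(-8, -2): sqrt(97) = 9.848858
Sum = 44.127679
Perimeter = 44.1277

44.1277


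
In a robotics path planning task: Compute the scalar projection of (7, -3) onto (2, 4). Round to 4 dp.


u.v = 2, |v| = sqrt(20) = 4.4721
Scalar projection = u.v / |v| = 2 / sqrt(20) = 0.4472

0.4472


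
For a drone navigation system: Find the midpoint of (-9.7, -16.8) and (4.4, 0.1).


M = (((-9.7)+4.4)/2, ((-16.8)+0.1)/2)
= (-2.65, -8.35)

(-2.65, -8.35)


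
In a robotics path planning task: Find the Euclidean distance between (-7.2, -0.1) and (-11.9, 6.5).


dx=-4.7, dy=6.6
d^2 = (-4.7)^2 + 6.6^2 = 65.65
d = sqrt(65.65) = 8.1025

8.1025


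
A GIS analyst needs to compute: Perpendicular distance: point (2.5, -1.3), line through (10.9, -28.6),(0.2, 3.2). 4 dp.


|cross product| = 24.99
|line direction| = sqrt(1125.73) = 33.5519
Distance = 24.99/sqrt(1125.73) = 0.7448

0.7448


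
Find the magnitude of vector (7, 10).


|u| = sqrt(7^2 + 10^2) = sqrt(149) = 12.2066

12.2066


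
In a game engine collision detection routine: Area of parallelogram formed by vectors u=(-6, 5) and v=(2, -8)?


|u x v| = |(-6)*(-8) - 5*2|
= |48 - 10| = 38

38


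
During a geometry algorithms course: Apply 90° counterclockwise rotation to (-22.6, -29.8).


90° CCW: (x,y) -> (-y, x)
(-22.6,-29.8) -> (29.8, -22.6)

(29.8, -22.6)


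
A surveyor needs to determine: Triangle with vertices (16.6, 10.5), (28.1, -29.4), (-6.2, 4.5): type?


Side lengths squared: AB^2=1724.26, BC^2=2325.7, CA^2=555.84
Sorted: [555.84, 1724.26, 2325.7]
By sides: Scalene, By angles: Obtuse

Scalene, Obtuse


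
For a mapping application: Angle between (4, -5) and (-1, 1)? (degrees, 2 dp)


u.v = -9, |u| = sqrt(41) = 6.4031, |v| = sqrt(2) = 1.4142
cos(theta) = u.v/(|u||v|) = -9/sqrt(82) = -0.993884
theta = acos(-0.993884) = 173.66 degrees

173.66 degrees


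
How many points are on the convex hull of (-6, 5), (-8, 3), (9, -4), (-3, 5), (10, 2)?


Convex hull vertices (CCW): (-8, 3), (9, -4), (10, 2), (-3, 5), (-6, 5)
Count = 5

5


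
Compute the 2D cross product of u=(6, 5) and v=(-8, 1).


u x v = u_x*v_y - u_y*v_x = 6*1 - 5*(-8)
= 6 - (-40) = 46

46


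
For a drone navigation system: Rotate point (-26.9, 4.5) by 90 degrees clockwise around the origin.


90° CW: (x,y) -> (y, -x)
(-26.9,4.5) -> (4.5, 26.9)

(4.5, 26.9)


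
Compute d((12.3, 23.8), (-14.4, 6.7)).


dx=-26.7, dy=-17.1
d^2 = (-26.7)^2 + (-17.1)^2 = 1005.3
d = sqrt(1005.3) = 31.7065

31.7065


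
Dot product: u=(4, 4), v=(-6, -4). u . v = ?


u . v = u_x*v_x + u_y*v_y = 4*(-6) + 4*(-4)
= (-24) + (-16) = -40

-40


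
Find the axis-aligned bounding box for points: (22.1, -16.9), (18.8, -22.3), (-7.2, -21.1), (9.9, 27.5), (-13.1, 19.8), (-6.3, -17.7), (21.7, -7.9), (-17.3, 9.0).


x range: [-17.3, 22.1]
y range: [-22.3, 27.5]
Bounding box: (-17.3,-22.3) to (22.1,27.5)

(-17.3,-22.3) to (22.1,27.5)


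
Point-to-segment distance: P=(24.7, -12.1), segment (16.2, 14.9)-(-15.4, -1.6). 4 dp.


Project P onto AB: t = 0.1392 (clamped to [0,1])
Closest point on segment: (11.8012, 12.6032)
Distance: 27.868

27.868


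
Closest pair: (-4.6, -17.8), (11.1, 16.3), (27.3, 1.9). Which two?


d(P0,P1) = 37.5406, d(P0,P2) = 37.4927, d(P1,P2) = 21.6749
Closest: P1 and P2

Closest pair: (11.1, 16.3) and (27.3, 1.9), distance = 21.6749


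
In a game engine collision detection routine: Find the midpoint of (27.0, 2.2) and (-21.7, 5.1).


M = ((27+(-21.7))/2, (2.2+5.1)/2)
= (2.65, 3.65)

(2.65, 3.65)


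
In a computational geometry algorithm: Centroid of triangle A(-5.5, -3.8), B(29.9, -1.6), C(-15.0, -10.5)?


Centroid = ((x_A+x_B+x_C)/3, (y_A+y_B+y_C)/3)
= (((-5.5)+29.9+(-15))/3, ((-3.8)+(-1.6)+(-10.5))/3)
= (3.1333, -5.3)

(3.1333, -5.3)


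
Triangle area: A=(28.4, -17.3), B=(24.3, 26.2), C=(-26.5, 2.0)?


Area = |x_A(y_B-y_C) + x_B(y_C-y_A) + x_C(y_A-y_B)|/2
= |687.28 + 468.99 + 1152.75|/2
= 2309.02/2 = 1154.51

1154.51


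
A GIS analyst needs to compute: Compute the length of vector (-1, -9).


|u| = sqrt((-1)^2 + (-9)^2) = sqrt(82) = 9.0554

9.0554


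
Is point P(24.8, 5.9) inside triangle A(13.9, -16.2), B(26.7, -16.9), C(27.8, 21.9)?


Cross products: AB x AP = 290.51, BC x BP = 98.8, CA x CP = 108.1
All same sign? yes

Yes, inside


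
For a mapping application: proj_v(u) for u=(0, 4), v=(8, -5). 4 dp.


u.v = -20, |v| = sqrt(89) = 9.434
Scalar projection = u.v / |v| = -20 / sqrt(89) = -2.12

-2.12


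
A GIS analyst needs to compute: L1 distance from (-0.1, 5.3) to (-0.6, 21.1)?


|(-0.1)-(-0.6)| + |5.3-21.1| = 0.5 + 15.8 = 16.3

16.3


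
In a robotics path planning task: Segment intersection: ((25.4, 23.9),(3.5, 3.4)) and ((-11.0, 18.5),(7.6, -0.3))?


Cross products: d1=784.76, d2=-8.26, d3=-627.94, d4=165.08
d1*d2 < 0 and d3*d4 < 0? yes

Yes, they intersect


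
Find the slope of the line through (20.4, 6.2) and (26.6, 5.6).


slope = (y2-y1)/(x2-x1) = (5.6-6.2)/(26.6-20.4) = (-0.6)/6.2 = -0.0968

-0.0968


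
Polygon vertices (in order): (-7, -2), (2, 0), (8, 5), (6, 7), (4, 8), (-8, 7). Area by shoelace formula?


Shoelace sum: ((-7)*0 - 2*(-2)) + (2*5 - 8*0) + (8*7 - 6*5) + (6*8 - 4*7) + (4*7 - (-8)*8) + ((-8)*(-2) - (-7)*7)
= 217
Area = |217|/2 = 108.5

108.5


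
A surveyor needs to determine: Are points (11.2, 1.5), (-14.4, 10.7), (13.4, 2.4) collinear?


Cross product: ((-14.4)-11.2)*(2.4-1.5) - (10.7-1.5)*(13.4-11.2)
= -43.28

No, not collinear


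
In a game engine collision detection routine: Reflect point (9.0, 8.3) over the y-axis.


Reflection over y-axis: (x,y) -> (-x,y)
(9, 8.3) -> (-9, 8.3)

(-9, 8.3)


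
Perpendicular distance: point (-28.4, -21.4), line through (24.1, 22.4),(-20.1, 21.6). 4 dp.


|cross product| = 1893.96
|line direction| = sqrt(1954.28) = 44.2072
Distance = 1893.96/sqrt(1954.28) = 42.8428

42.8428


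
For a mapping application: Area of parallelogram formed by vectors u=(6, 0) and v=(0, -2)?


|u x v| = |6*(-2) - 0*0|
= |(-12) - 0| = 12

12


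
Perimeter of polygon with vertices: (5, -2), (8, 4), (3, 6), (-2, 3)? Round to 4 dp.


Sides: (5, -2)->(8, 4): sqrt(45) = 6.708204, (8, 4)->(3, 6): sqrt(29) = 5.385165, (3, 6)->(-2, 3): sqrt(34) = 5.830952, (-2, 3)->(5, -2): sqrt(74) = 8.602325
Sum = 26.526646
Perimeter = 26.5266

26.5266


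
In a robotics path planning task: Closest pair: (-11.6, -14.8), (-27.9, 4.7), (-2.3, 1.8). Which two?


d(P0,P1) = 25.4153, d(P0,P2) = 19.0276, d(P1,P2) = 25.7637
Closest: P0 and P2

Closest pair: (-11.6, -14.8) and (-2.3, 1.8), distance = 19.0276


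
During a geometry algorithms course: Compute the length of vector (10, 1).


|u| = sqrt(10^2 + 1^2) = sqrt(101) = 10.0499

10.0499


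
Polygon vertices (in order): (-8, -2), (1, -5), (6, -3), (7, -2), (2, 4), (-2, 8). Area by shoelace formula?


Shoelace sum: ((-8)*(-5) - 1*(-2)) + (1*(-3) - 6*(-5)) + (6*(-2) - 7*(-3)) + (7*4 - 2*(-2)) + (2*8 - (-2)*4) + ((-2)*(-2) - (-8)*8)
= 202
Area = |202|/2 = 101

101


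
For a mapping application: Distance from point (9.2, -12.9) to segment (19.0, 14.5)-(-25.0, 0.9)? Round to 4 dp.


Project P onto AB: t = 0.379 (clamped to [0,1])
Closest point on segment: (2.3241, 9.3456)
Distance: 23.284

23.284


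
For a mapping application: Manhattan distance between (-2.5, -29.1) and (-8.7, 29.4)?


|(-2.5)-(-8.7)| + |(-29.1)-29.4| = 6.2 + 58.5 = 64.7

64.7


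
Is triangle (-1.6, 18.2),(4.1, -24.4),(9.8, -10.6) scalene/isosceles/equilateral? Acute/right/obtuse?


Side lengths squared: AB^2=1847.25, BC^2=222.93, CA^2=959.4
Sorted: [222.93, 959.4, 1847.25]
By sides: Scalene, By angles: Obtuse

Scalene, Obtuse


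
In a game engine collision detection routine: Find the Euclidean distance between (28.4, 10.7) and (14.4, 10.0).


dx=-14, dy=-0.7
d^2 = (-14)^2 + (-0.7)^2 = 196.49
d = sqrt(196.49) = 14.0175

14.0175


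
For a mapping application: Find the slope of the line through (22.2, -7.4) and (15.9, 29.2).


slope = (y2-y1)/(x2-x1) = (29.2-(-7.4))/(15.9-22.2) = 36.6/(-6.3) = -5.8095

-5.8095


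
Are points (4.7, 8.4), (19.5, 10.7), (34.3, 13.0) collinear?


Cross product: (19.5-4.7)*(13-8.4) - (10.7-8.4)*(34.3-4.7)
= 0

Yes, collinear


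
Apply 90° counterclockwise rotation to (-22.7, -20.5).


90° CCW: (x,y) -> (-y, x)
(-22.7,-20.5) -> (20.5, -22.7)

(20.5, -22.7)


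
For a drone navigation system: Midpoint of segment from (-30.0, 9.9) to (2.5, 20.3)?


M = (((-30)+2.5)/2, (9.9+20.3)/2)
= (-13.75, 15.1)

(-13.75, 15.1)


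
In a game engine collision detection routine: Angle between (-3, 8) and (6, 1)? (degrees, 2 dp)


u.v = -10, |u| = sqrt(73) = 8.544, |v| = sqrt(37) = 6.0828
cos(theta) = u.v/(|u||v|) = -10/sqrt(2701) = -0.192414
theta = acos(-0.192414) = 101.09 degrees

101.09 degrees


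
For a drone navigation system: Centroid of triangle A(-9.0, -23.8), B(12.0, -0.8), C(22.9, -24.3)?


Centroid = ((x_A+x_B+x_C)/3, (y_A+y_B+y_C)/3)
= (((-9)+12+22.9)/3, ((-23.8)+(-0.8)+(-24.3))/3)
= (8.6333, -16.3)

(8.6333, -16.3)


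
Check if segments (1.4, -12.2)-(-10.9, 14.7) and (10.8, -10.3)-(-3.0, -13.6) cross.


Cross products: d1=-4.8, d2=-416.61, d3=-276.23, d4=135.58
d1*d2 < 0 and d3*d4 < 0? no

No, they don't intersect


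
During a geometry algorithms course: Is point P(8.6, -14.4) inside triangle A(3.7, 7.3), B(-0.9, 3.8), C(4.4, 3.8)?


Cross products: AB x AP = 116.97, BC x BP = -96.46, CA x CP = -1.96
All same sign? no

No, outside


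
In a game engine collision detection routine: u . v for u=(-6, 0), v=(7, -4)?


u . v = u_x*v_x + u_y*v_y = (-6)*7 + 0*(-4)
= (-42) + 0 = -42

-42


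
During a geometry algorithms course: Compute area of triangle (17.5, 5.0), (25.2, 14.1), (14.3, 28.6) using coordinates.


Area = |x_A(y_B-y_C) + x_B(y_C-y_A) + x_C(y_A-y_B)|/2
= |(-253.75) + 594.72 + (-130.13)|/2
= 210.84/2 = 105.42

105.42


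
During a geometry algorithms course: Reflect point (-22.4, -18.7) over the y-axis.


Reflection over y-axis: (x,y) -> (-x,y)
(-22.4, -18.7) -> (22.4, -18.7)

(22.4, -18.7)


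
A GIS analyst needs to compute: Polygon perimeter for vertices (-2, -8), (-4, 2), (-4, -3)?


Sides: (-2, -8)->(-4, 2): sqrt(104) = 10.198039, (-4, 2)->(-4, -3): sqrt(25) = 5, (-4, -3)->(-2, -8): sqrt(29) = 5.385165
Sum = 20.583204
Perimeter = 20.5832

20.5832


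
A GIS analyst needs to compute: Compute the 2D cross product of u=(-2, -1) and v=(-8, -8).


u x v = u_x*v_y - u_y*v_x = (-2)*(-8) - (-1)*(-8)
= 16 - 8 = 8

8


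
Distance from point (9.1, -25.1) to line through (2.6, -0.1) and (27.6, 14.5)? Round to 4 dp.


|cross product| = 719.9
|line direction| = sqrt(838.16) = 28.951
Distance = 719.9/sqrt(838.16) = 24.8662

24.8662


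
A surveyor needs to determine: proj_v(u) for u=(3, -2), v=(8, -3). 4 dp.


u.v = 30, |v| = sqrt(73) = 8.544
Scalar projection = u.v / |v| = 30 / sqrt(73) = 3.5112

3.5112


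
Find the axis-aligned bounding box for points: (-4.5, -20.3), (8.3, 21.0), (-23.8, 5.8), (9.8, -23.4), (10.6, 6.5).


x range: [-23.8, 10.6]
y range: [-23.4, 21]
Bounding box: (-23.8,-23.4) to (10.6,21)

(-23.8,-23.4) to (10.6,21)


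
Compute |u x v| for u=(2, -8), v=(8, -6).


|u x v| = |2*(-6) - (-8)*8|
= |(-12) - (-64)| = 52

52


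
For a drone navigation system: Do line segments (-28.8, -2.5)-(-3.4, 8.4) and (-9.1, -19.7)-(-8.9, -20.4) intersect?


Cross products: d1=-10.35, d2=9.61, d3=-651.61, d4=-671.57
d1*d2 < 0 and d3*d4 < 0? no

No, they don't intersect


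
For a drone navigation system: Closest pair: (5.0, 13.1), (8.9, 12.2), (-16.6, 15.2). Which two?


d(P0,P1) = 4.0025, d(P0,P2) = 21.7018, d(P1,P2) = 25.6759
Closest: P0 and P1

Closest pair: (5.0, 13.1) and (8.9, 12.2), distance = 4.0025


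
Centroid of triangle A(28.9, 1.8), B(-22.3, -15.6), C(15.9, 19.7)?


Centroid = ((x_A+x_B+x_C)/3, (y_A+y_B+y_C)/3)
= ((28.9+(-22.3)+15.9)/3, (1.8+(-15.6)+19.7)/3)
= (7.5, 1.9667)

(7.5, 1.9667)


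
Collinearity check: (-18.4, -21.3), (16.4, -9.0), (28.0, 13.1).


Cross product: (16.4-(-18.4))*(13.1-(-21.3)) - ((-9)-(-21.3))*(28-(-18.4))
= 626.4

No, not collinear


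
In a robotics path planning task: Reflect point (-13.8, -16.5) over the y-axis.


Reflection over y-axis: (x,y) -> (-x,y)
(-13.8, -16.5) -> (13.8, -16.5)

(13.8, -16.5)


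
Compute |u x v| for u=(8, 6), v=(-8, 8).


|u x v| = |8*8 - 6*(-8)|
= |64 - (-48)| = 112

112


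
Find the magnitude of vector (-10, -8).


|u| = sqrt((-10)^2 + (-8)^2) = sqrt(164) = 12.8062

12.8062


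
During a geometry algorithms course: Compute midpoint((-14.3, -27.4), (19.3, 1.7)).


M = (((-14.3)+19.3)/2, ((-27.4)+1.7)/2)
= (2.5, -12.85)

(2.5, -12.85)


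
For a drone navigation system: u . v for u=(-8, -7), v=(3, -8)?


u . v = u_x*v_x + u_y*v_y = (-8)*3 + (-7)*(-8)
= (-24) + 56 = 32

32


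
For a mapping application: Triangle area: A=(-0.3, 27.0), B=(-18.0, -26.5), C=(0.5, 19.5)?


Area = |x_A(y_B-y_C) + x_B(y_C-y_A) + x_C(y_A-y_B)|/2
= |13.8 + 135 + 26.75|/2
= 175.55/2 = 87.775

87.775


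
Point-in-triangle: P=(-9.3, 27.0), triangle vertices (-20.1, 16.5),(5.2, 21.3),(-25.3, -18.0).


Cross products: AB x AP = 213.81, BC x BP = -743.7, CA x CP = -318
All same sign? no

No, outside


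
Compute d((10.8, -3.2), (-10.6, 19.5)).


dx=-21.4, dy=22.7
d^2 = (-21.4)^2 + 22.7^2 = 973.25
d = sqrt(973.25) = 31.197

31.197


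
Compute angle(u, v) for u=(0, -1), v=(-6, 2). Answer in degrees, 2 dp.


u.v = -2, |u| = sqrt(1) = 1, |v| = sqrt(40) = 6.3246
cos(theta) = u.v/(|u||v|) = -2/sqrt(40) = -0.316228
theta = acos(-0.316228) = 108.43 degrees

108.43 degrees


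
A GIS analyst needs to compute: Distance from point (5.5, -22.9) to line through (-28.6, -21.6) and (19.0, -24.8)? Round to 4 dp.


|cross product| = 47.24
|line direction| = sqrt(2276) = 47.7074
Distance = 47.24/sqrt(2276) = 0.9902

0.9902


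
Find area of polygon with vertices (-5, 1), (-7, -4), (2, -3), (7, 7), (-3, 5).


Shoelace sum: ((-5)*(-4) - (-7)*1) + ((-7)*(-3) - 2*(-4)) + (2*7 - 7*(-3)) + (7*5 - (-3)*7) + ((-3)*1 - (-5)*5)
= 169
Area = |169|/2 = 84.5

84.5


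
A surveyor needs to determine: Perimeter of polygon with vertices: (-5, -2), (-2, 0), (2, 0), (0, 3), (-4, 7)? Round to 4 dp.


Sides: (-5, -2)->(-2, 0): sqrt(13) = 3.605551, (-2, 0)->(2, 0): sqrt(16) = 4, (2, 0)->(0, 3): sqrt(13) = 3.605551, (0, 3)->(-4, 7): sqrt(32) = 5.656854, (-4, 7)->(-5, -2): sqrt(82) = 9.055385
Sum = 25.923341
Perimeter = 25.9233

25.9233


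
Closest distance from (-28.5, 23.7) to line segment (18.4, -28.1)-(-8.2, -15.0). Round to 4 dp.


Project P onto AB: t = 1 (clamped to [0,1])
Closest point on segment: (-8.2, -15)
Distance: 43.701

43.701


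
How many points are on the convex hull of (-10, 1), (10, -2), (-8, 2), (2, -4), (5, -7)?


Convex hull vertices (CCW): (-10, 1), (5, -7), (10, -2), (-8, 2)
Count = 4

4


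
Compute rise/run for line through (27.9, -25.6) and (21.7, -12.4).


slope = (y2-y1)/(x2-x1) = ((-12.4)-(-25.6))/(21.7-27.9) = 13.2/(-6.2) = -2.129

-2.129


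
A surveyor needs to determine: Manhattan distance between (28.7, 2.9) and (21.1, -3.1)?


|28.7-21.1| + |2.9-(-3.1)| = 7.6 + 6 = 13.6

13.6


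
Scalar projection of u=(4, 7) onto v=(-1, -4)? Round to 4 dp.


u.v = -32, |v| = sqrt(17) = 4.1231
Scalar projection = u.v / |v| = -32 / sqrt(17) = -7.7611

-7.7611


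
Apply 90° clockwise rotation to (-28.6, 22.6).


90° CW: (x,y) -> (y, -x)
(-28.6,22.6) -> (22.6, 28.6)

(22.6, 28.6)


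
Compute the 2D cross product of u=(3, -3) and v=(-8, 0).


u x v = u_x*v_y - u_y*v_x = 3*0 - (-3)*(-8)
= 0 - 24 = -24

-24


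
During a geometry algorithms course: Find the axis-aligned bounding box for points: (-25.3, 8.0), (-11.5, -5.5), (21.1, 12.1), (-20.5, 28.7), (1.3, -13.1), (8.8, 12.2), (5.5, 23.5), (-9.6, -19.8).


x range: [-25.3, 21.1]
y range: [-19.8, 28.7]
Bounding box: (-25.3,-19.8) to (21.1,28.7)

(-25.3,-19.8) to (21.1,28.7)


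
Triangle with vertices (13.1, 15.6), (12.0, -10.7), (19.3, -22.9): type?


Side lengths squared: AB^2=692.9, BC^2=202.13, CA^2=1520.69
Sorted: [202.13, 692.9, 1520.69]
By sides: Scalene, By angles: Obtuse

Scalene, Obtuse


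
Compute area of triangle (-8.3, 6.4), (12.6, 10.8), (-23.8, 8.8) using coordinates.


Area = |x_A(y_B-y_C) + x_B(y_C-y_A) + x_C(y_A-y_B)|/2
= |(-16.6) + 30.24 + 104.72|/2
= 118.36/2 = 59.18

59.18


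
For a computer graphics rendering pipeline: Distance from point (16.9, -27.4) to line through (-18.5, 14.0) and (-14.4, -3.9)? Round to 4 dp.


|cross product| = 463.92
|line direction| = sqrt(337.22) = 18.3636
Distance = 463.92/sqrt(337.22) = 25.2631

25.2631


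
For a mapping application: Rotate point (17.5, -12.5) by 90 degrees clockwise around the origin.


90° CW: (x,y) -> (y, -x)
(17.5,-12.5) -> (-12.5, -17.5)

(-12.5, -17.5)


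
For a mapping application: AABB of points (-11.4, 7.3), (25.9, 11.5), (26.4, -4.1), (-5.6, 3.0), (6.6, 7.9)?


x range: [-11.4, 26.4]
y range: [-4.1, 11.5]
Bounding box: (-11.4,-4.1) to (26.4,11.5)

(-11.4,-4.1) to (26.4,11.5)


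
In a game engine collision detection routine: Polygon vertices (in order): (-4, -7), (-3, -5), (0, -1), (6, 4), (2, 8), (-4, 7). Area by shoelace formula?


Shoelace sum: ((-4)*(-5) - (-3)*(-7)) + ((-3)*(-1) - 0*(-5)) + (0*4 - 6*(-1)) + (6*8 - 2*4) + (2*7 - (-4)*8) + ((-4)*(-7) - (-4)*7)
= 150
Area = |150|/2 = 75

75


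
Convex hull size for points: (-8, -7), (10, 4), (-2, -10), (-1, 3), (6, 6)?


Convex hull vertices (CCW): (-8, -7), (-2, -10), (10, 4), (6, 6), (-1, 3)
Count = 5

5


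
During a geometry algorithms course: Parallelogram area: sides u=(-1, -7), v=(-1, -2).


|u x v| = |(-1)*(-2) - (-7)*(-1)|
= |2 - 7| = 5

5


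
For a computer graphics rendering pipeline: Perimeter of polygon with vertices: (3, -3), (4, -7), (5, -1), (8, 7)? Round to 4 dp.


Sides: (3, -3)->(4, -7): sqrt(17) = 4.123106, (4, -7)->(5, -1): sqrt(37) = 6.082763, (5, -1)->(8, 7): sqrt(73) = 8.544004, (8, 7)->(3, -3): sqrt(125) = 11.18034
Sum = 29.930213
Perimeter = 29.9302

29.9302


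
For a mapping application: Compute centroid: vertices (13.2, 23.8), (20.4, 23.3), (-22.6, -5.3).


Centroid = ((x_A+x_B+x_C)/3, (y_A+y_B+y_C)/3)
= ((13.2+20.4+(-22.6))/3, (23.8+23.3+(-5.3))/3)
= (3.6667, 13.9333)

(3.6667, 13.9333)


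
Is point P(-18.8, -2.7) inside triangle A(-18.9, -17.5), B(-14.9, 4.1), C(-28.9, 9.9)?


Cross products: AB x AP = 57.04, BC x BP = 117.82, CA x CP = 150.74
All same sign? yes

Yes, inside


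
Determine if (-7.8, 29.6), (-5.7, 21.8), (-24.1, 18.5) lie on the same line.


Cross product: ((-5.7)-(-7.8))*(18.5-29.6) - (21.8-29.6)*((-24.1)-(-7.8))
= -150.45

No, not collinear


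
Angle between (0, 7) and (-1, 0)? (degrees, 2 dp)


u.v = 0, |u| = sqrt(49) = 7, |v| = sqrt(1) = 1
cos(theta) = u.v/(|u||v|) = 0/sqrt(49) = 0
theta = acos(0) = 90 degrees

90 degrees


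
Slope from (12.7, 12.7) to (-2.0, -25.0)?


slope = (y2-y1)/(x2-x1) = ((-25)-12.7)/((-2)-12.7) = (-37.7)/(-14.7) = 2.5646

2.5646


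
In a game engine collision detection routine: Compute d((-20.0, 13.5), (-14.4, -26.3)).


dx=5.6, dy=-39.8
d^2 = 5.6^2 + (-39.8)^2 = 1615.4
d = sqrt(1615.4) = 40.192

40.192


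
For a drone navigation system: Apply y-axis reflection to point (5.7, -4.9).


Reflection over y-axis: (x,y) -> (-x,y)
(5.7, -4.9) -> (-5.7, -4.9)

(-5.7, -4.9)


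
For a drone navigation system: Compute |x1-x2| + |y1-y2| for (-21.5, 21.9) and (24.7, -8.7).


|(-21.5)-24.7| + |21.9-(-8.7)| = 46.2 + 30.6 = 76.8

76.8


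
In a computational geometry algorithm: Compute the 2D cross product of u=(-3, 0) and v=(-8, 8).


u x v = u_x*v_y - u_y*v_x = (-3)*8 - 0*(-8)
= (-24) - 0 = -24

-24


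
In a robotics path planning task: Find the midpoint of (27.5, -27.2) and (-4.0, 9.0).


M = ((27.5+(-4))/2, ((-27.2)+9)/2)
= (11.75, -9.1)

(11.75, -9.1)


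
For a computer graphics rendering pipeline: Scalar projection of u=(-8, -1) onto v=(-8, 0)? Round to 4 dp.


u.v = 64, |v| = sqrt(64) = 8
Scalar projection = u.v / |v| = 64 / sqrt(64) = 8

8


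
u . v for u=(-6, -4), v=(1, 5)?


u . v = u_x*v_x + u_y*v_y = (-6)*1 + (-4)*5
= (-6) + (-20) = -26

-26


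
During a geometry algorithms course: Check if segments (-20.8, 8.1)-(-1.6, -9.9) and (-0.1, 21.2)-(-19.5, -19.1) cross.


Cross products: d1=-580.07, d2=542.89, d3=624.12, d4=-498.84
d1*d2 < 0 and d3*d4 < 0? yes

Yes, they intersect


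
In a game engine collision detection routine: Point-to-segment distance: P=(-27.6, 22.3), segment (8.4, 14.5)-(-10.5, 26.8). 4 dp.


Project P onto AB: t = 1 (clamped to [0,1])
Closest point on segment: (-10.5, 26.8)
Distance: 17.6822

17.6822


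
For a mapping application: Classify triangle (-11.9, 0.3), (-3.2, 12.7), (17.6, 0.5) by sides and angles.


Side lengths squared: AB^2=229.45, BC^2=581.48, CA^2=870.29
Sorted: [229.45, 581.48, 870.29]
By sides: Scalene, By angles: Obtuse

Scalene, Obtuse


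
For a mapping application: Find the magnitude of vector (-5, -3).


|u| = sqrt((-5)^2 + (-3)^2) = sqrt(34) = 5.831

5.831


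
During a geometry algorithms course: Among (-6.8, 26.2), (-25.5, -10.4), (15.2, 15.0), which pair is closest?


d(P0,P1) = 41.1005, d(P0,P2) = 24.6868, d(P1,P2) = 47.9755
Closest: P0 and P2

Closest pair: (-6.8, 26.2) and (15.2, 15.0), distance = 24.6868


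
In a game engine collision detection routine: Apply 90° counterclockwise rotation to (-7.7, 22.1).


90° CCW: (x,y) -> (-y, x)
(-7.7,22.1) -> (-22.1, -7.7)

(-22.1, -7.7)


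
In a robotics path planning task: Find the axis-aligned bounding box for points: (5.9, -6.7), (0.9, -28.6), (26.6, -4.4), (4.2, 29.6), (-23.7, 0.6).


x range: [-23.7, 26.6]
y range: [-28.6, 29.6]
Bounding box: (-23.7,-28.6) to (26.6,29.6)

(-23.7,-28.6) to (26.6,29.6)


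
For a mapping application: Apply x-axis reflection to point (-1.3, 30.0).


Reflection over x-axis: (x,y) -> (x,-y)
(-1.3, 30) -> (-1.3, -30)

(-1.3, -30)


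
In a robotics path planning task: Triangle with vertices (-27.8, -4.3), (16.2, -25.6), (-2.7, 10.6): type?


Side lengths squared: AB^2=2389.69, BC^2=1667.65, CA^2=852.02
Sorted: [852.02, 1667.65, 2389.69]
By sides: Scalene, By angles: Acute

Scalene, Acute


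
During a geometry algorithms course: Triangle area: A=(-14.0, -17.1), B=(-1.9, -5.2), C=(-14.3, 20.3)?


Area = |x_A(y_B-y_C) + x_B(y_C-y_A) + x_C(y_A-y_B)|/2
= |357 + (-71.06) + 170.17|/2
= 456.11/2 = 228.055

228.055


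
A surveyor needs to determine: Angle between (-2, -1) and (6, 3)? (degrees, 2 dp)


u.v = -15, |u| = sqrt(5) = 2.2361, |v| = sqrt(45) = 6.7082
cos(theta) = u.v/(|u||v|) = -15/sqrt(225) = -1
theta = acos(-1) = 180 degrees

180 degrees


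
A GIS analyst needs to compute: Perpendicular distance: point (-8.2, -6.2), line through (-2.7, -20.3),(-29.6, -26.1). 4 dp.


|cross product| = 411.19
|line direction| = sqrt(757.25) = 27.5182
Distance = 411.19/sqrt(757.25) = 14.9425

14.9425


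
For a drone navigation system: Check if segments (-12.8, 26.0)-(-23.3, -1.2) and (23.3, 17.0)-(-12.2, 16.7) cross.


Cross products: d1=-330.33, d2=632.12, d3=1076.42, d4=113.97
d1*d2 < 0 and d3*d4 < 0? no

No, they don't intersect


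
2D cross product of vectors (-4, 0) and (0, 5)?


u x v = u_x*v_y - u_y*v_x = (-4)*5 - 0*0
= (-20) - 0 = -20

-20


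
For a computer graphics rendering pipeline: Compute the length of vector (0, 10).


|u| = sqrt(0^2 + 10^2) = sqrt(100) = 10

10


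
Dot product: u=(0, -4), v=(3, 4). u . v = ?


u . v = u_x*v_x + u_y*v_y = 0*3 + (-4)*4
= 0 + (-16) = -16

-16


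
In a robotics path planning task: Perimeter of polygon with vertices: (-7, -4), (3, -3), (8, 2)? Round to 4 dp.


Sides: (-7, -4)->(3, -3): sqrt(101) = 10.049876, (3, -3)->(8, 2): sqrt(50) = 7.071068, (8, 2)->(-7, -4): sqrt(261) = 16.155494
Sum = 33.276438
Perimeter = 33.2764

33.2764


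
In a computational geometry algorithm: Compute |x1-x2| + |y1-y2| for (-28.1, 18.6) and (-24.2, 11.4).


|(-28.1)-(-24.2)| + |18.6-11.4| = 3.9 + 7.2 = 11.1

11.1


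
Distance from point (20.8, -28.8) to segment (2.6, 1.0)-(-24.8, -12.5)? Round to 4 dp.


Project P onto AB: t = 0 (clamped to [0,1])
Closest point on segment: (2.6, 1)
Distance: 34.9182

34.9182


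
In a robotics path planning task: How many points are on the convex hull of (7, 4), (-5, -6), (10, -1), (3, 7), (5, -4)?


Convex hull vertices (CCW): (-5, -6), (5, -4), (10, -1), (7, 4), (3, 7)
Count = 5

5


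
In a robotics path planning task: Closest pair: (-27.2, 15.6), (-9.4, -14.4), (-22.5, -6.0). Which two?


d(P0,P1) = 34.8832, d(P0,P2) = 22.1054, d(P1,P2) = 15.5618
Closest: P1 and P2

Closest pair: (-9.4, -14.4) and (-22.5, -6.0), distance = 15.5618


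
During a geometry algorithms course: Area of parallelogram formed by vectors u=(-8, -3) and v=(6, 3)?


|u x v| = |(-8)*3 - (-3)*6|
= |(-24) - (-18)| = 6

6


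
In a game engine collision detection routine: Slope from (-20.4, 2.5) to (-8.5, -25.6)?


slope = (y2-y1)/(x2-x1) = ((-25.6)-2.5)/((-8.5)-(-20.4)) = (-28.1)/11.9 = -2.3613

-2.3613


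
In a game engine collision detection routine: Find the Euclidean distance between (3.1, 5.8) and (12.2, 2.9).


dx=9.1, dy=-2.9
d^2 = 9.1^2 + (-2.9)^2 = 91.22
d = sqrt(91.22) = 9.5509

9.5509


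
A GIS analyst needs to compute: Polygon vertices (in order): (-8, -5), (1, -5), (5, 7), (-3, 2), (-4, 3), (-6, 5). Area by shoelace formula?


Shoelace sum: ((-8)*(-5) - 1*(-5)) + (1*7 - 5*(-5)) + (5*2 - (-3)*7) + ((-3)*3 - (-4)*2) + ((-4)*5 - (-6)*3) + ((-6)*(-5) - (-8)*5)
= 175
Area = |175|/2 = 87.5

87.5


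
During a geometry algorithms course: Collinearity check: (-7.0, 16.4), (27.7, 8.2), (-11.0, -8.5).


Cross product: (27.7-(-7))*((-8.5)-16.4) - (8.2-16.4)*((-11)-(-7))
= -896.83

No, not collinear


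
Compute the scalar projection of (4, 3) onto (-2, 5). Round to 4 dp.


u.v = 7, |v| = sqrt(29) = 5.3852
Scalar projection = u.v / |v| = 7 / sqrt(29) = 1.2999

1.2999


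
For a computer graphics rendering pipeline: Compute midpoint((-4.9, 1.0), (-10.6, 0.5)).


M = (((-4.9)+(-10.6))/2, (1+0.5)/2)
= (-7.75, 0.75)

(-7.75, 0.75)


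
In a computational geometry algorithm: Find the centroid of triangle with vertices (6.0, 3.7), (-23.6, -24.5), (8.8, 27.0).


Centroid = ((x_A+x_B+x_C)/3, (y_A+y_B+y_C)/3)
= ((6+(-23.6)+8.8)/3, (3.7+(-24.5)+27)/3)
= (-2.9333, 2.0667)

(-2.9333, 2.0667)


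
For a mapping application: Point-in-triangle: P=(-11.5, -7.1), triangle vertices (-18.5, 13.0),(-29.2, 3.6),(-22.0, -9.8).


Cross products: AB x AP = 280.87, BC x BP = 160.14, CA x CP = -229.95
All same sign? no

No, outside


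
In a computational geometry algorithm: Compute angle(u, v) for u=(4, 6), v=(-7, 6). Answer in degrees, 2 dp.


u.v = 8, |u| = sqrt(52) = 7.2111, |v| = sqrt(85) = 9.2195
cos(theta) = u.v/(|u||v|) = 8/sqrt(4420) = 0.120331
theta = acos(0.120331) = 83.09 degrees

83.09 degrees


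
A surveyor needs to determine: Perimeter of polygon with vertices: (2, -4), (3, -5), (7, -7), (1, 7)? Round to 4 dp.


Sides: (2, -4)->(3, -5): sqrt(2) = 1.414214, (3, -5)->(7, -7): sqrt(20) = 4.472136, (7, -7)->(1, 7): sqrt(232) = 15.231546, (1, 7)->(2, -4): sqrt(122) = 11.045361
Sum = 32.163257
Perimeter = 32.1633

32.1633


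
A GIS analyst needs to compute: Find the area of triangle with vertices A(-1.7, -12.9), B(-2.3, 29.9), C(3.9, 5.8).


Area = |x_A(y_B-y_C) + x_B(y_C-y_A) + x_C(y_A-y_B)|/2
= |(-40.97) + (-43.01) + (-166.92)|/2
= 250.9/2 = 125.45

125.45


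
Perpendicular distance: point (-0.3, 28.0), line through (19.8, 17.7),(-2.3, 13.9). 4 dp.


|cross product| = 304.01
|line direction| = sqrt(502.85) = 22.4243
Distance = 304.01/sqrt(502.85) = 13.5572

13.5572


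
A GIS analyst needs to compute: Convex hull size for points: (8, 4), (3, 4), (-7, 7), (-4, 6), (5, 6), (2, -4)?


Convex hull vertices (CCW): (-7, 7), (2, -4), (8, 4), (5, 6)
Count = 4

4


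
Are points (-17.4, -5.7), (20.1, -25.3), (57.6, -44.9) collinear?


Cross product: (20.1-(-17.4))*((-44.9)-(-5.7)) - ((-25.3)-(-5.7))*(57.6-(-17.4))
= 0

Yes, collinear


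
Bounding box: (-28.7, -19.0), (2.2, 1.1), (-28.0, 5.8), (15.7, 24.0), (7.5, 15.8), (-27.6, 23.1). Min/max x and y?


x range: [-28.7, 15.7]
y range: [-19, 24]
Bounding box: (-28.7,-19) to (15.7,24)

(-28.7,-19) to (15.7,24)


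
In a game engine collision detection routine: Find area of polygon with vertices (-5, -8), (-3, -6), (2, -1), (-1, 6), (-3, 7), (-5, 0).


Shoelace sum: ((-5)*(-6) - (-3)*(-8)) + ((-3)*(-1) - 2*(-6)) + (2*6 - (-1)*(-1)) + ((-1)*7 - (-3)*6) + ((-3)*0 - (-5)*7) + ((-5)*(-8) - (-5)*0)
= 118
Area = |118|/2 = 59

59


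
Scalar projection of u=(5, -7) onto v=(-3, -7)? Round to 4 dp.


u.v = 34, |v| = sqrt(58) = 7.6158
Scalar projection = u.v / |v| = 34 / sqrt(58) = 4.4644

4.4644


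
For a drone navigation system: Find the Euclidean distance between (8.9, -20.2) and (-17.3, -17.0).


dx=-26.2, dy=3.2
d^2 = (-26.2)^2 + 3.2^2 = 696.68
d = sqrt(696.68) = 26.3947

26.3947


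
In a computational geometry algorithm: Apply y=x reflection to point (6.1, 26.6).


Reflection over y=x: (x,y) -> (y,x)
(6.1, 26.6) -> (26.6, 6.1)

(26.6, 6.1)


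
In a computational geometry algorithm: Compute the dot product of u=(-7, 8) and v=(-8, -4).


u . v = u_x*v_x + u_y*v_y = (-7)*(-8) + 8*(-4)
= 56 + (-32) = 24

24


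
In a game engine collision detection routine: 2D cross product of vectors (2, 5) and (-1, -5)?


u x v = u_x*v_y - u_y*v_x = 2*(-5) - 5*(-1)
= (-10) - (-5) = -5

-5


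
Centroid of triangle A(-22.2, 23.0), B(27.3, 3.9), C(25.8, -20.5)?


Centroid = ((x_A+x_B+x_C)/3, (y_A+y_B+y_C)/3)
= (((-22.2)+27.3+25.8)/3, (23+3.9+(-20.5))/3)
= (10.3, 2.1333)

(10.3, 2.1333)


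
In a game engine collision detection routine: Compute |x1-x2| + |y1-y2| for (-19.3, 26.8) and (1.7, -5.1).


|(-19.3)-1.7| + |26.8-(-5.1)| = 21 + 31.9 = 52.9

52.9


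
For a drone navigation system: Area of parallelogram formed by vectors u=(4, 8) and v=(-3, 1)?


|u x v| = |4*1 - 8*(-3)|
= |4 - (-24)| = 28

28


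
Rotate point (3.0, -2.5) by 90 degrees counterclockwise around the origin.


90° CCW: (x,y) -> (-y, x)
(3,-2.5) -> (2.5, 3)

(2.5, 3)


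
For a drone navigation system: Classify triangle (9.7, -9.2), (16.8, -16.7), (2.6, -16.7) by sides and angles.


Side lengths squared: AB^2=106.66, BC^2=201.64, CA^2=106.66
Sorted: [106.66, 106.66, 201.64]
By sides: Isosceles, By angles: Acute

Isosceles, Acute


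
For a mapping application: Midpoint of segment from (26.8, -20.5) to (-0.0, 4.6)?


M = ((26.8+0)/2, ((-20.5)+4.6)/2)
= (13.4, -7.95)

(13.4, -7.95)


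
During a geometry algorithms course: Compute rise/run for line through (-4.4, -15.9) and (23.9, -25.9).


slope = (y2-y1)/(x2-x1) = ((-25.9)-(-15.9))/(23.9-(-4.4)) = (-10)/28.3 = -0.3534

-0.3534


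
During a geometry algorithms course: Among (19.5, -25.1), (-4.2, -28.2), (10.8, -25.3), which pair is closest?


d(P0,P1) = 23.9019, d(P0,P2) = 8.7023, d(P1,P2) = 15.2778
Closest: P0 and P2

Closest pair: (19.5, -25.1) and (10.8, -25.3), distance = 8.7023


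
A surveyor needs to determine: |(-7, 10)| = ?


|u| = sqrt((-7)^2 + 10^2) = sqrt(149) = 12.2066

12.2066


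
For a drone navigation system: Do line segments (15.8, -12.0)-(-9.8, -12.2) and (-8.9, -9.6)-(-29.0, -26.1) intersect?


Cross products: d1=455.79, d2=37.41, d3=-66.38, d4=352
d1*d2 < 0 and d3*d4 < 0? no

No, they don't intersect


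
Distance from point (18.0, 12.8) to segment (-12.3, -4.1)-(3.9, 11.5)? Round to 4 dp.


Project P onto AB: t = 1 (clamped to [0,1])
Closest point on segment: (3.9, 11.5)
Distance: 14.1598

14.1598


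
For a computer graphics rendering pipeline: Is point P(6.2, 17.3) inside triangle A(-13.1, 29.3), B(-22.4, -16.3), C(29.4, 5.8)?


Cross products: AB x AP = 991.68, BC x BP = 1108.42, CA x CP = 56.45
All same sign? yes

Yes, inside
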